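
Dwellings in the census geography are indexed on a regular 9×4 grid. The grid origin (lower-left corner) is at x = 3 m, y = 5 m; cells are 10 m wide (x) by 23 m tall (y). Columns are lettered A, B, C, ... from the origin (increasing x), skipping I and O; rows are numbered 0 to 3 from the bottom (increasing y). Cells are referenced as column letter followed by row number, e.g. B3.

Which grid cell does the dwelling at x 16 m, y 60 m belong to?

B2

Column index: ⌊(16 − 3) / 10⌋ = ⌊1.300⌋ = 1 → column B
Row offset from origin: ⌊(60 − 5) / 23⌋ = ⌊2.391⌋ = 2 → row 2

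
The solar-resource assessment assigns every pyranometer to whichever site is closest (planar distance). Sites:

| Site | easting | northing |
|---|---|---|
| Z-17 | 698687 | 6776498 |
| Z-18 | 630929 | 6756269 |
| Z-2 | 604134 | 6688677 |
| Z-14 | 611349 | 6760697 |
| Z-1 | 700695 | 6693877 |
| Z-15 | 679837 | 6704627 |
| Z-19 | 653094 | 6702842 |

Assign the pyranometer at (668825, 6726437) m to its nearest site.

Z-15

Squared distances to each site:
Z-17: 3397842765.000; Z-18: 2326055040.000; Z-2: 5610743081.000; Z-14: 4477238176.000; Z-1: 2075850500.000; Z-15: 596940244.000; Z-19: 804188386.000.
Minimum at Z-15.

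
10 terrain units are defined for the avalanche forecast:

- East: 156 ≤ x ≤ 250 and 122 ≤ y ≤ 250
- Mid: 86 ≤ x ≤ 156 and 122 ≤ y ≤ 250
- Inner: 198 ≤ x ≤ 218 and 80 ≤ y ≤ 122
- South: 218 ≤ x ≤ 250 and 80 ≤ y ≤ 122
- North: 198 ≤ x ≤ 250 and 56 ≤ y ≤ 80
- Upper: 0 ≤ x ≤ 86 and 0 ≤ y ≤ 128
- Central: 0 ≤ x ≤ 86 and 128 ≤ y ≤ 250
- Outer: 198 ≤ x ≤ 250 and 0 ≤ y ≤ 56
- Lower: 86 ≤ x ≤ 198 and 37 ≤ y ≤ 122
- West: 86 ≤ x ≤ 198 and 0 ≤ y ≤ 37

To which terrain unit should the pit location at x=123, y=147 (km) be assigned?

The point has x = 123 and y = 147.
Only Mid satisfies 86 ≤ x ≤ 156 and 122 ≤ y ≤ 250.

Mid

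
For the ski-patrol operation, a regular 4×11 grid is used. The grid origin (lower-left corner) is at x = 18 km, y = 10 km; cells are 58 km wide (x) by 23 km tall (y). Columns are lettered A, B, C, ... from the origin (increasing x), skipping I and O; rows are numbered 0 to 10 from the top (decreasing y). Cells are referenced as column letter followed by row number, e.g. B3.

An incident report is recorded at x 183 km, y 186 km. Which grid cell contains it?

Column index: ⌊(183 − 18) / 58⌋ = ⌊2.845⌋ = 2 → column C
Row offset from origin: ⌊(186 − 10) / 23⌋ = ⌊7.652⌋ = 7 → row 3 (counted from top)

C3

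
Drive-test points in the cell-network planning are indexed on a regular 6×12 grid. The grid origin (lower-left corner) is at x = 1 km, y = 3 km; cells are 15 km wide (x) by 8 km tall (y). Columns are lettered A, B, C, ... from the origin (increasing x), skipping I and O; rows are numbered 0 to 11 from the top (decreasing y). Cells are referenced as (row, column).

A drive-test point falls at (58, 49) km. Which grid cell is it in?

Column index: ⌊(58 − 1) / 15⌋ = ⌊3.800⌋ = 3 → column D
Row offset from origin: ⌊(49 − 3) / 8⌋ = ⌊5.750⌋ = 5 → row 6 (counted from top)

(6, D)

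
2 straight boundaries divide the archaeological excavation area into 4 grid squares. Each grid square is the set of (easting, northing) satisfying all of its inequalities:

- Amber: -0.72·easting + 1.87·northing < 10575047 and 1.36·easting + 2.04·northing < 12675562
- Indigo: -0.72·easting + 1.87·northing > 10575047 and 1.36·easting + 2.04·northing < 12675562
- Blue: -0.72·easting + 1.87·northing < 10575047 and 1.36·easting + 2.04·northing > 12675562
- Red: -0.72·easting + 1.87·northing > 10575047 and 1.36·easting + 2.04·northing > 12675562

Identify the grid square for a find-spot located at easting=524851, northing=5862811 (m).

-0.72·524851 + 1.87·5862811 = 10585563.850, which is > 10575047
1.36·524851 + 2.04·5862811 = 12673931.800, which is < 12675562
This sign pattern matches Indigo.

Indigo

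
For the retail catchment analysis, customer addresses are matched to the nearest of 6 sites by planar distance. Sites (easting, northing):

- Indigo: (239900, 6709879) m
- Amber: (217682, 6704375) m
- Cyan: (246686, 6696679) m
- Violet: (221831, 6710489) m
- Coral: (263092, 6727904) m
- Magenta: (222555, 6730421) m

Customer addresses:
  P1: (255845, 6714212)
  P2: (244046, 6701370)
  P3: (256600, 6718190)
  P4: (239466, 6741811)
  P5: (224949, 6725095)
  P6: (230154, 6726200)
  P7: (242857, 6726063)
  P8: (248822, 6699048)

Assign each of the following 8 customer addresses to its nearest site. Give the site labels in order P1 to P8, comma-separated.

P1 → Coral (d²=239989873.00)
P2 → Cyan (d²=28975081.00)
P3 → Coral (d²=136507860.00)
P4 → Magenta (d²=415714021.00)
P5 → Magenta (d²=34097512.00)
P6 → Magenta (d²=75561642.00)
P7 → Indigo (d²=270665705.00)
P8 → Cyan (d²=10174657.00)

Coral, Cyan, Coral, Magenta, Magenta, Magenta, Indigo, Cyan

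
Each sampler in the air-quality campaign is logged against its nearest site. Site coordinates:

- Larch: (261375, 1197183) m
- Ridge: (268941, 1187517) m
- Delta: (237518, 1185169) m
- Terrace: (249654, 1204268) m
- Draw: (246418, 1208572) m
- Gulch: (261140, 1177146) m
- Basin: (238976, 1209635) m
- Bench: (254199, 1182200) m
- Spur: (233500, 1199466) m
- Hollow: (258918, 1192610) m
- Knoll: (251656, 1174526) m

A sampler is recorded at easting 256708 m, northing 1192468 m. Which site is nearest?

Hollow

Squared distances to each site:
Larch: 44012114.000; Ridge: 174158690.000; Delta: 421531501.000; Terrace: 188998916.000; Draw: 365222916.000; Gulch: 254406308.000; Basin: 609129713.000; Bench: 111726905.000; Spur: 587583268.000; Hollow: 4904264.000; Knoll: 347438068.000.
Minimum at Hollow.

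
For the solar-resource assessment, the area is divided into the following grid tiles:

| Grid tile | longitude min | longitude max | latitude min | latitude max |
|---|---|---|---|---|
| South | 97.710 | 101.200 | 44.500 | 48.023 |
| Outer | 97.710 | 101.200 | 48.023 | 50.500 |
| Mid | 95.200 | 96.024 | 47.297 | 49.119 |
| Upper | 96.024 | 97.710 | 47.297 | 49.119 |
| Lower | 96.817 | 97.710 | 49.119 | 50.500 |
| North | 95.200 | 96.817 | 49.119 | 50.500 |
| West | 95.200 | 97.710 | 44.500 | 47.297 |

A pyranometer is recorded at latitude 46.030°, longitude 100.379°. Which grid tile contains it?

South

The point has longitude = 100.379 and latitude = 46.030.
Only South satisfies 97.710 ≤ longitude ≤ 101.200 and 44.500 ≤ latitude ≤ 48.023.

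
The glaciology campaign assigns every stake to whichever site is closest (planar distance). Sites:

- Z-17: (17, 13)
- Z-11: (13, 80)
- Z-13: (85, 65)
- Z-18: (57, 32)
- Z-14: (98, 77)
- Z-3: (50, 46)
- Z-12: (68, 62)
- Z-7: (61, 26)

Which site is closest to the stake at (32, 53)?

Z-3

Squared distances to each site:
Z-17: 1825.000; Z-11: 1090.000; Z-13: 2953.000; Z-18: 1066.000; Z-14: 4932.000; Z-3: 373.000; Z-12: 1377.000; Z-7: 1570.000.
Minimum at Z-3.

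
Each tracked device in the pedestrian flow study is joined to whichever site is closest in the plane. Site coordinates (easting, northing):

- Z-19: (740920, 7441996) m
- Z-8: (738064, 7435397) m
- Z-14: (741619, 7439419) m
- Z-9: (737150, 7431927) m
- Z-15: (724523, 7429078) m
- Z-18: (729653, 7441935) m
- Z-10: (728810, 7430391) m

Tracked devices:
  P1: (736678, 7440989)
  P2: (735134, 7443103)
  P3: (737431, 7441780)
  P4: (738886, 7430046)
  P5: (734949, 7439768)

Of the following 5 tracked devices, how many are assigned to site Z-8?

P1 → Z-19
P2 → Z-18
P3 → Z-19
P4 → Z-9
P5 → Z-8
1 of the 5 goes to Z-8.

1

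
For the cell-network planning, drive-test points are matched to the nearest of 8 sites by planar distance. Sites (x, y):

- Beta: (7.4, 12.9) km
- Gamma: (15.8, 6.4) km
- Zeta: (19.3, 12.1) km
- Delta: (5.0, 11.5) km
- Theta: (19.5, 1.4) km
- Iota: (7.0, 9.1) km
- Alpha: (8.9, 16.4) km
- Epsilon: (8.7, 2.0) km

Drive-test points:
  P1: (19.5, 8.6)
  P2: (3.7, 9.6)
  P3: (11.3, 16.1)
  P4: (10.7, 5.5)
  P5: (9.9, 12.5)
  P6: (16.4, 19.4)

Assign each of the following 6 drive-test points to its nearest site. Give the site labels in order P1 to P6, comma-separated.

Zeta, Delta, Alpha, Epsilon, Beta, Zeta

P1 → Zeta (d²=12.29)
P2 → Delta (d²=5.30)
P3 → Alpha (d²=5.85)
P4 → Epsilon (d²=16.25)
P5 → Beta (d²=6.41)
P6 → Zeta (d²=61.70)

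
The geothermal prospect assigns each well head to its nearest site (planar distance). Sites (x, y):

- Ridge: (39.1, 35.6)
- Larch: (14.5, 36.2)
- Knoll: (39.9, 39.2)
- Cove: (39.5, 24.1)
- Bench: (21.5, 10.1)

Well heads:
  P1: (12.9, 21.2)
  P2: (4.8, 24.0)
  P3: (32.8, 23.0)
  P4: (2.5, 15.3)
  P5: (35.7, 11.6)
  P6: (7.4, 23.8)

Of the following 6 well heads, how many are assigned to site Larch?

P1 → Bench
P2 → Larch
P3 → Cove
P4 → Bench
P5 → Cove
P6 → Larch
2 of the 6 go to Larch.

2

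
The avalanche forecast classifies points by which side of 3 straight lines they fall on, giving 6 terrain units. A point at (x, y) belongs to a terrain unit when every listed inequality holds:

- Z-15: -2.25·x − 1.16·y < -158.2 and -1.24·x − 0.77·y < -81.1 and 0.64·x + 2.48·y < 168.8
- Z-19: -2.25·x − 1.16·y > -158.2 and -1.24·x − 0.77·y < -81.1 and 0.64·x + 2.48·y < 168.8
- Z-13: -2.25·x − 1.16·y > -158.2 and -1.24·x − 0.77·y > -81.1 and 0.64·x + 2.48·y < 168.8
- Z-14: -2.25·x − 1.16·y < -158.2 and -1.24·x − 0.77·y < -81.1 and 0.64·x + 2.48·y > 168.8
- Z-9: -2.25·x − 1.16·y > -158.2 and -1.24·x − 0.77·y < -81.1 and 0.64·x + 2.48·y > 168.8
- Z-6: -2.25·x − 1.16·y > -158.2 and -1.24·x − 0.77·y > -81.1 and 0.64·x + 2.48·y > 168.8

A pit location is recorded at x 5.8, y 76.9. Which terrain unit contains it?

Z-6

-2.25·5.8 − 1.16·76.9 = -102.254, which is > -158.2
-1.24·5.8 − 0.77·76.9 = -66.405, which is > -81.1
0.64·5.8 + 2.48·76.9 = 194.424, which is > 168.8
This sign pattern matches Z-6.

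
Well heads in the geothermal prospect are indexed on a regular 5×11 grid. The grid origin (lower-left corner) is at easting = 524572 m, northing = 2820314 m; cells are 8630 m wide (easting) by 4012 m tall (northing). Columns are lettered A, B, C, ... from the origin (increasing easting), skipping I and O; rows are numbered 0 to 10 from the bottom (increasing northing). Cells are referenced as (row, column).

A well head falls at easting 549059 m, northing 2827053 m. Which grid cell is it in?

(1, C)

Column index: ⌊(549059 − 524572) / 8630⌋ = ⌊2.837⌋ = 2 → column C
Row offset from origin: ⌊(2827053 − 2820314) / 4012⌋ = ⌊1.680⌋ = 1 → row 1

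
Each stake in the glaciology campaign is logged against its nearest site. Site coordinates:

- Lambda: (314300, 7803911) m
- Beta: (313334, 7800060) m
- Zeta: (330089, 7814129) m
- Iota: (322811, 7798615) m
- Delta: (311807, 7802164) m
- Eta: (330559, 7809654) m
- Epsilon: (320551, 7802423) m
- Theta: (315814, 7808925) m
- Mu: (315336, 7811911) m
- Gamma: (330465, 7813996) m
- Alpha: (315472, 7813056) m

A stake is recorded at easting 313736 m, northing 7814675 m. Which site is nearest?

Alpha

Squared distances to each site:
Lambda: 116181792.000; Beta: 213759829.000; Zeta: 267718725.000; Iota: 340279225.000; Delta: 160246162.000; Eta: 308223770.000; Epsilon: 196555729.000; Theta: 37380584.000; Mu: 10199696.000; Gamma: 280320482.000; Alpha: 5634857.000.
Minimum at Alpha.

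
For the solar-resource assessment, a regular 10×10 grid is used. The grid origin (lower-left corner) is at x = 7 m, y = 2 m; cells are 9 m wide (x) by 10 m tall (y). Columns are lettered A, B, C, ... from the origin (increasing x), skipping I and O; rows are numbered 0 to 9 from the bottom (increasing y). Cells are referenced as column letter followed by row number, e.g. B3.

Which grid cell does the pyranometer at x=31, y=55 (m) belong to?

Column index: ⌊(31 − 7) / 9⌋ = ⌊2.667⌋ = 2 → column C
Row offset from origin: ⌊(55 − 2) / 10⌋ = ⌊5.300⌋ = 5 → row 5

C5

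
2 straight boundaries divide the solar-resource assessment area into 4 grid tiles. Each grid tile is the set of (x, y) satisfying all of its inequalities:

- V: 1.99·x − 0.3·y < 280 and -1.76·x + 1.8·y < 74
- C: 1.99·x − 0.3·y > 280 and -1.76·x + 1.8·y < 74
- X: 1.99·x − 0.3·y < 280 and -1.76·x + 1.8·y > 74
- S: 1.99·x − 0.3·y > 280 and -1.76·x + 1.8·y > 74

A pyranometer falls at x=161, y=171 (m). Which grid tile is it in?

1.99·161 − 0.3·171 = 269.090, which is < 280
-1.76·161 + 1.8·171 = 24.440, which is < 74
This sign pattern matches V.

V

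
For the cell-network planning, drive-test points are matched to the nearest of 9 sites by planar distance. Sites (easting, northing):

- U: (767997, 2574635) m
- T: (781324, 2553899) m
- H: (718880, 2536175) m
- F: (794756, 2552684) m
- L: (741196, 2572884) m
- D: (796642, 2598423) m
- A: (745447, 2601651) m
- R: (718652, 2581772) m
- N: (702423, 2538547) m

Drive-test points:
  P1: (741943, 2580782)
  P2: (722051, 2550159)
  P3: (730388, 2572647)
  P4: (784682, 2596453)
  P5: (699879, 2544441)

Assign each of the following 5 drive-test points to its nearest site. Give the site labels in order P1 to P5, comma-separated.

L, H, L, D, N

P1 → L (d²=62936413.00)
P2 → H (d²=205607497.00)
P3 → L (d²=116869033.00)
P4 → D (d²=146922500.00)
P5 → N (d²=41211172.00)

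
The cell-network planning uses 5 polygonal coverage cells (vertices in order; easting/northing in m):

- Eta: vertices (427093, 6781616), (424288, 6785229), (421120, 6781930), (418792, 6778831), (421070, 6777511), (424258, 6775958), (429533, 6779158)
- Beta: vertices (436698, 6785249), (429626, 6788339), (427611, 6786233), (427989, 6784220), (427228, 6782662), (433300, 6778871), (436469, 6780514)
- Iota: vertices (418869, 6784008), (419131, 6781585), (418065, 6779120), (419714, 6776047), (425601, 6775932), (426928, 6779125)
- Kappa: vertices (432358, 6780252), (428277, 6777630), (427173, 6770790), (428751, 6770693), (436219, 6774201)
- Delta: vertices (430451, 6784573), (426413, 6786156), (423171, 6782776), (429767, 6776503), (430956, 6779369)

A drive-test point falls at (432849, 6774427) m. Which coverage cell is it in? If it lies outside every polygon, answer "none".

Cast a ray rightward from (432849, 6774427). For each polygon, the edges (by vertex number in listed order) whose endpoints lie on opposite sides of northing = 6774427, where each meets that height, and whether that is right or left of the point:
Eta: no edge straddles that height → 0 crossings.
Beta: no edge straddles that height → 0 crossings.
Iota: no edge straddles that height → 0 crossings.
Kappa: 2–3 at easting≈427760.0 (left), 5–1 at easting≈436074.8 (right) → 1 crossing.
Delta: no edge straddles that height → 0 crossings.
Only Kappa has an odd count, so the point is inside Kappa.

Kappa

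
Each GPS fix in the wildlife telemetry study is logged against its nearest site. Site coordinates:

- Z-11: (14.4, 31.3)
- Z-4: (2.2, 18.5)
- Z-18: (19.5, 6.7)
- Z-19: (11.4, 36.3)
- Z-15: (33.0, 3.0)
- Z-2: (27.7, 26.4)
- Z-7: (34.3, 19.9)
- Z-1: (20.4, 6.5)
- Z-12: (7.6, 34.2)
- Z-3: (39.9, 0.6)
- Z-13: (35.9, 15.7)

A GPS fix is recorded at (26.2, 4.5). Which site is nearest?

Z-1

Squared distances to each site:
Z-11: 857.480; Z-4: 772.000; Z-18: 49.730; Z-19: 1230.280; Z-15: 48.490; Z-2: 481.860; Z-7: 302.770; Z-1: 37.640; Z-12: 1228.050; Z-3: 202.900; Z-13: 219.530.
Minimum at Z-1.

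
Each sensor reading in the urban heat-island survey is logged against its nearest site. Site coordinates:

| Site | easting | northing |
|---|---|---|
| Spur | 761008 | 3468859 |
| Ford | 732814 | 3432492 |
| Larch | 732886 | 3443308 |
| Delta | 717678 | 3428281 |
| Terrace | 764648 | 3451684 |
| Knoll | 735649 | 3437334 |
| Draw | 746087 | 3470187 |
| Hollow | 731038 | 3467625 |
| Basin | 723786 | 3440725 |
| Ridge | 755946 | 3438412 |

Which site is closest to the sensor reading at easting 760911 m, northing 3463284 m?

Squared distances to each site:
Spur: 31090034.000; Ford: 1737588673.000; Larch: 1184441201.000; Delta: 3094302298.000; Terrace: 148525169.000; Knoll: 1311571144.000; Draw: 267402385.000; Hollow: 911240410.000; Basin: 1887174106.000; Ridge: 643267609.000.
Minimum at Spur.

Spur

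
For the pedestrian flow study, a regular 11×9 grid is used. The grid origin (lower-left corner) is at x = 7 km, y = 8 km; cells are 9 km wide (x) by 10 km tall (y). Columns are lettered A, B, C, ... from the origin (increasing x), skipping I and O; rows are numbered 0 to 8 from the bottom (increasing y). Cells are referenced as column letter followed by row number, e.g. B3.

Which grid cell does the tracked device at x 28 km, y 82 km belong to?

Column index: ⌊(28 − 7) / 9⌋ = ⌊2.333⌋ = 2 → column C
Row offset from origin: ⌊(82 − 8) / 10⌋ = ⌊7.400⌋ = 7 → row 7

C7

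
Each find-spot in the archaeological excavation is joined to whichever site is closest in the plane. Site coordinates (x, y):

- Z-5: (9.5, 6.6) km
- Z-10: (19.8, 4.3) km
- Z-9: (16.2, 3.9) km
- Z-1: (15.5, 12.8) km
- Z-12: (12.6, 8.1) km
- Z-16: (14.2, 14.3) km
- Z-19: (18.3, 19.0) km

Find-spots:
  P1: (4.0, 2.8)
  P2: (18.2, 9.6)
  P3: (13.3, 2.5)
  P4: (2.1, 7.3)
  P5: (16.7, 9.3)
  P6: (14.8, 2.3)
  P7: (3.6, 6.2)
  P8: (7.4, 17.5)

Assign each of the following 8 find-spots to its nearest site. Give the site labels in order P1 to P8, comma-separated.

Z-5, Z-1, Z-9, Z-5, Z-1, Z-9, Z-5, Z-16

P1 → Z-5 (d²=44.69)
P2 → Z-1 (d²=17.53)
P3 → Z-9 (d²=10.37)
P4 → Z-5 (d²=55.25)
P5 → Z-1 (d²=13.69)
P6 → Z-9 (d²=4.52)
P7 → Z-5 (d²=34.97)
P8 → Z-16 (d²=56.48)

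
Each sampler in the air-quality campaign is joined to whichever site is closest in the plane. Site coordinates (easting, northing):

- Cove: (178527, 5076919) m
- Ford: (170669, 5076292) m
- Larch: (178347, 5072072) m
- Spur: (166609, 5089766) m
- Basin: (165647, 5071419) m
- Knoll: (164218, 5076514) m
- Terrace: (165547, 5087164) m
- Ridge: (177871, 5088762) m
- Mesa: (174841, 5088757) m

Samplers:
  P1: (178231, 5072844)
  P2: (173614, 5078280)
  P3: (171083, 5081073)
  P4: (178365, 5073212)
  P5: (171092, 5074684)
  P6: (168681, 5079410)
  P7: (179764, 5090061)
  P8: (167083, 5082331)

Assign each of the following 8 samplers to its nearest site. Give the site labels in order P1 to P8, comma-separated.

Larch, Ford, Ford, Larch, Ford, Ford, Ridge, Terrace

P1 → Larch (d²=609440.00)
P2 → Ford (d²=12625169.00)
P3 → Ford (d²=23029357.00)
P4 → Larch (d²=1299924.00)
P5 → Ford (d²=2764593.00)
P6 → Ford (d²=13674068.00)
P7 → Ridge (d²=5270850.00)
P8 → Terrace (d²=25717185.00)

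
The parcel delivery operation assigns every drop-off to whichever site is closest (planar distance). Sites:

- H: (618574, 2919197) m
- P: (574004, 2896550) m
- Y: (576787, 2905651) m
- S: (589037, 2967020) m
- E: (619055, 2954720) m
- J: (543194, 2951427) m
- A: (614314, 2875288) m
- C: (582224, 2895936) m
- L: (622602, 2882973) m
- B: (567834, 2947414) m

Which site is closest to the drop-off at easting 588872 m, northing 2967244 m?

S

Squared distances to each site:
H: 3190723013.000; P: 5218699060.000; Y: 3939744874.000; S: 77401.000; E: 1067864065.000; J: 2336657173.000; A: 9103201300.000; C: 5129026768.000; L: 8239314341.000; B: 835826344.000.
Minimum at S.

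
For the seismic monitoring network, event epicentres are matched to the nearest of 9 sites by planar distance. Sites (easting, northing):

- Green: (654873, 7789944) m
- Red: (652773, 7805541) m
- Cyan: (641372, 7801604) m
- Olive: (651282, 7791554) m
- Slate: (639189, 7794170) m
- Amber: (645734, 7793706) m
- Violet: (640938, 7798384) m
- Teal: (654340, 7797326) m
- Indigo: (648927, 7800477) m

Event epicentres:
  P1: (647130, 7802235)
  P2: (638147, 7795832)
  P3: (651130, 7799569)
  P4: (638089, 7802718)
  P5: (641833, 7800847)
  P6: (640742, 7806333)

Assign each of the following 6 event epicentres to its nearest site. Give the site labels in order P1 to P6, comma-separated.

P1 → Indigo (d²=6319773.00)
P2 → Slate (d²=3848008.00)
P3 → Indigo (d²=5677673.00)
P4 → Cyan (d²=12019085.00)
P5 → Cyan (d²=785570.00)
P6 → Cyan (d²=22760341.00)

Indigo, Slate, Indigo, Cyan, Cyan, Cyan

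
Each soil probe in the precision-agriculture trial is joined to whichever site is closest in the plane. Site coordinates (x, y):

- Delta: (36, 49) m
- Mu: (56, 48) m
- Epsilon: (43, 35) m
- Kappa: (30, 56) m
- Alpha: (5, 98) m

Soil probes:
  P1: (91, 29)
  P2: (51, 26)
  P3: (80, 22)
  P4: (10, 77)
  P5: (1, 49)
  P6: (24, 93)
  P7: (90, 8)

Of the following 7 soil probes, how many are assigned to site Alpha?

2

P1 → Mu
P2 → Epsilon
P3 → Mu
P4 → Alpha
P5 → Kappa
P6 → Alpha
P7 → Mu
2 of the 7 go to Alpha.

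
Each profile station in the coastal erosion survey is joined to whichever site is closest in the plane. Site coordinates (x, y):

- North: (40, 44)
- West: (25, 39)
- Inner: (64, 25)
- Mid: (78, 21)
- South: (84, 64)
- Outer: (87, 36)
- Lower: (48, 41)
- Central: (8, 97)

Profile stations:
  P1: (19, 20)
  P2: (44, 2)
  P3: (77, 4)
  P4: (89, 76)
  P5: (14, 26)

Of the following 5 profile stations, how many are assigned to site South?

1

P1 → West
P2 → Inner
P3 → Mid
P4 → South
P5 → West
1 of the 5 goes to South.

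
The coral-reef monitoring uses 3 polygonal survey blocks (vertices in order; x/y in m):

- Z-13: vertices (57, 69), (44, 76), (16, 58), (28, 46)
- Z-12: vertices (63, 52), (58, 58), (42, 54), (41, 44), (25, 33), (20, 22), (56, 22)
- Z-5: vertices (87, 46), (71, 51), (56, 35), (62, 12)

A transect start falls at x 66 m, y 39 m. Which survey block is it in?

Z-5

Cast a ray rightward from (66, 39). For each polygon, the edges (by vertex number in listed order) whose endpoints lie on opposite sides of y = 39, where each meets that height, and whether that is right or left of the point:
Z-13: no edge straddles that height → 0 crossings.
Z-12: 4–5 at x≈33.7 (left), 7–1 at x≈60.0 (left) → 0 crossings.
Z-5: 2–3 at x≈59.8 (left), 4–1 at x≈81.9 (right) → 1 crossing.
Only Z-5 has an odd count, so the point is inside Z-5.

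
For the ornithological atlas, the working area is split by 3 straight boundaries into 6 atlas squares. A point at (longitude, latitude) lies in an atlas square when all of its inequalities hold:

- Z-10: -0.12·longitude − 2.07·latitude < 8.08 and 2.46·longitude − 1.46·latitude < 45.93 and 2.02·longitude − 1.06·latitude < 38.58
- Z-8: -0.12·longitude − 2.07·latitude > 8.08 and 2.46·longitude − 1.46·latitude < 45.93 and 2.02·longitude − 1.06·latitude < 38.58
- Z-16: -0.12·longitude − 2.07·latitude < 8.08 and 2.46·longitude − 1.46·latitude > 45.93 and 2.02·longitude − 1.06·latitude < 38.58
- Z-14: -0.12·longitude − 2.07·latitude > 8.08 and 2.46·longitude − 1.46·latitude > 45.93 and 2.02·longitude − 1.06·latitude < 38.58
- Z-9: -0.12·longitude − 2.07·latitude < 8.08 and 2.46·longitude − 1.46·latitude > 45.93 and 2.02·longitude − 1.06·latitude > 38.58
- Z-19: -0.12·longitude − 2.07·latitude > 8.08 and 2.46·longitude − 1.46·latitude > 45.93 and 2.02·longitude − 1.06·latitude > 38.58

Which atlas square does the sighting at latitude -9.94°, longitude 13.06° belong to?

-0.12·13.06 − 2.07·-9.94 = 19.009, which is > 8.08
2.46·13.06 − 1.46·-9.94 = 46.640, which is > 45.93
2.02·13.06 − 1.06·-9.94 = 36.918, which is < 38.58
This sign pattern matches Z-14.

Z-14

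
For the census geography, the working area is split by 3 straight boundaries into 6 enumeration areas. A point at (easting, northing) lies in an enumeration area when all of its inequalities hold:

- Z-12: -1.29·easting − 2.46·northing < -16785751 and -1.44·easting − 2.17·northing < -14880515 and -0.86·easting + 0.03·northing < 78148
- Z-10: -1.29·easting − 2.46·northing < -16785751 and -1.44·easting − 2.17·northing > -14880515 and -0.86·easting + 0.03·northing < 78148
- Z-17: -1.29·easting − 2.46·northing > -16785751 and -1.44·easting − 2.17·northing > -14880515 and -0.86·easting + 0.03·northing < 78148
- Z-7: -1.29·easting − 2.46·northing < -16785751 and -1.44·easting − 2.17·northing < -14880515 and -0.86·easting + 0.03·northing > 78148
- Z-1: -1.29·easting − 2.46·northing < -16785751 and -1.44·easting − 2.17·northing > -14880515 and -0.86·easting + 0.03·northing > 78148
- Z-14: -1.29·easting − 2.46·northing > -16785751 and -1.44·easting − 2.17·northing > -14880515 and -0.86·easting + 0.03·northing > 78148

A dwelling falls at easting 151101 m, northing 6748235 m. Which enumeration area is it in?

-1.29·151101 − 2.46·6748235 = -16795578.390, which is < -16785751
-1.44·151101 − 2.17·6748235 = -14861255.390, which is > -14880515
-0.86·151101 + 0.03·6748235 = 72500.190, which is < 78148
This sign pattern matches Z-10.

Z-10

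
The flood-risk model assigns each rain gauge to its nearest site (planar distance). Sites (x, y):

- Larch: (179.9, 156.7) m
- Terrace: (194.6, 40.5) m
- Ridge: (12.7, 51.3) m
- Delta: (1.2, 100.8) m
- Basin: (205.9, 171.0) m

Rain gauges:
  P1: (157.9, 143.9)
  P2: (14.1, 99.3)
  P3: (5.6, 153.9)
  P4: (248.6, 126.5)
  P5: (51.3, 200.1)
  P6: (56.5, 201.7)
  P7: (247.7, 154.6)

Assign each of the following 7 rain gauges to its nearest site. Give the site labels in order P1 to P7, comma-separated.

Larch, Delta, Delta, Basin, Delta, Delta, Basin

P1 → Larch (d²=647.84)
P2 → Delta (d²=168.66)
P3 → Delta (d²=2838.97)
P4 → Basin (d²=3803.54)
P5 → Delta (d²=12370.50)
P6 → Delta (d²=13238.90)
P7 → Basin (d²=2016.20)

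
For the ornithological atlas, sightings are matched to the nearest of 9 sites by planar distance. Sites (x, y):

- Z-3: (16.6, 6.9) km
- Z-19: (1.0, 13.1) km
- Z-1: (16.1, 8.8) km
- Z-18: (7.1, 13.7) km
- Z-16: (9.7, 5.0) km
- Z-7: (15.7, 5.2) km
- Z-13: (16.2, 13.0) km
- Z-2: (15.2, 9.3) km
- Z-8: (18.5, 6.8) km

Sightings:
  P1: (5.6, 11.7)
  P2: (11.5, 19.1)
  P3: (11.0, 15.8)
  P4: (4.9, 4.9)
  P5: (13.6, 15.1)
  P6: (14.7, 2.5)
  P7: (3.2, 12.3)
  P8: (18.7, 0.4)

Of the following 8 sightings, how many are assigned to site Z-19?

P1 → Z-18
P2 → Z-18
P3 → Z-18
P4 → Z-16
P5 → Z-13
P6 → Z-7
P7 → Z-19
P8 → Z-7
1 of the 8 goes to Z-19.

1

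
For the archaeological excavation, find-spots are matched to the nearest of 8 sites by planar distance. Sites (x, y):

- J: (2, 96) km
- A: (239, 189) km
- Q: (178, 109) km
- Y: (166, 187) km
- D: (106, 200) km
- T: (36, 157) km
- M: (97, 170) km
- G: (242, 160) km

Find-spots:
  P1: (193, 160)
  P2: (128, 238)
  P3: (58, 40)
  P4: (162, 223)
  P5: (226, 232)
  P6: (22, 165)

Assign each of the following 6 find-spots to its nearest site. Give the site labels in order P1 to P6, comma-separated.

Y, D, J, Y, A, T

P1 → Y (d²=1458.00)
P2 → D (d²=1928.00)
P3 → J (d²=6272.00)
P4 → Y (d²=1312.00)
P5 → A (d²=2018.00)
P6 → T (d²=260.00)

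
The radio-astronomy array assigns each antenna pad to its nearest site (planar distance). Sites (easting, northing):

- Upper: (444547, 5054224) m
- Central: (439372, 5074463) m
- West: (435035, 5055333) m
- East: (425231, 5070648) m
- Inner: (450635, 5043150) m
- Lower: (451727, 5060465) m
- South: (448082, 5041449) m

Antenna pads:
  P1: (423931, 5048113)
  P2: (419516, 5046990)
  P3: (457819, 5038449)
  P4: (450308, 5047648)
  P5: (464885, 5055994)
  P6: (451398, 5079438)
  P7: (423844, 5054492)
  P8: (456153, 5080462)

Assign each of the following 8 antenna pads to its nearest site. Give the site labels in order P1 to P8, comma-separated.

West, West, Inner, Inner, Lower, Central, West, Central

P1 → West (d²=175427216.00)
P2 → West (d²=310445010.00)
P3 → Inner (d²=73709257.00)
P4 → Inner (d²=20338933.00)
P5 → Lower (d²=193122805.00)
P6 → Central (d²=169375301.00)
P7 → West (d²=125945762.00)
P8 → Central (d²=317589962.00)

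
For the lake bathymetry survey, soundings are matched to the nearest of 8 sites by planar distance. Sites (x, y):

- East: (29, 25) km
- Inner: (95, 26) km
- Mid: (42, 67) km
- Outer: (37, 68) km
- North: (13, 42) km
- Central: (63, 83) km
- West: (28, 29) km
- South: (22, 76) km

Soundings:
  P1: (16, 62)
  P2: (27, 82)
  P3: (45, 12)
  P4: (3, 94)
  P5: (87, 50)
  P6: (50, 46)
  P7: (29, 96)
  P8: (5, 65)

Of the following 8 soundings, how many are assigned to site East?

1

P1 → South
P2 → South
P3 → East
P4 → South
P5 → Inner
P6 → Mid
P7 → South
P8 → South
1 of the 8 goes to East.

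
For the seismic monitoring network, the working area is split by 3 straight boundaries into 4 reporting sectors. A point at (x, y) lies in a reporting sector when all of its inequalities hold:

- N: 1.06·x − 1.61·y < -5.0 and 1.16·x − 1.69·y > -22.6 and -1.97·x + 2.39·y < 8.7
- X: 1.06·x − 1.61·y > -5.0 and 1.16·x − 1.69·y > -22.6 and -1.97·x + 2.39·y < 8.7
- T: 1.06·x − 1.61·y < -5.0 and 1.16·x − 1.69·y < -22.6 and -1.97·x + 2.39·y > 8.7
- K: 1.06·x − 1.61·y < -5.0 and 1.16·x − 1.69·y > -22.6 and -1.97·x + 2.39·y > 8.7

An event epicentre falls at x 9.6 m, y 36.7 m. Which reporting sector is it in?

1.06·9.6 − 1.61·36.7 = -48.911, which is < -5.0
1.16·9.6 − 1.69·36.7 = -50.887, which is < -22.6
-1.97·9.6 + 2.39·36.7 = 68.801, which is > 8.7
This sign pattern matches T.

T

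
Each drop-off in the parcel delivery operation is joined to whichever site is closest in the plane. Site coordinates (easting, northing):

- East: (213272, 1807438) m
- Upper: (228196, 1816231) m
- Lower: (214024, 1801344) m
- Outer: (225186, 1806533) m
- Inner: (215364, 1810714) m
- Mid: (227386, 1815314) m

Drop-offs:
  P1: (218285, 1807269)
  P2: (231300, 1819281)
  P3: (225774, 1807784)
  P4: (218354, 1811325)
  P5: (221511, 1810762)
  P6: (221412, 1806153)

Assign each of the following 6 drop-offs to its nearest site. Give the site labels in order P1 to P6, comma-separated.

Inner, Upper, Outer, Inner, Outer, Outer

P1 → Inner (d²=20400266.00)
P2 → Upper (d²=18937316.00)
P3 → Outer (d²=1910745.00)
P4 → Inner (d²=9313421.00)
P5 → Outer (d²=31390066.00)
P6 → Outer (d²=14387476.00)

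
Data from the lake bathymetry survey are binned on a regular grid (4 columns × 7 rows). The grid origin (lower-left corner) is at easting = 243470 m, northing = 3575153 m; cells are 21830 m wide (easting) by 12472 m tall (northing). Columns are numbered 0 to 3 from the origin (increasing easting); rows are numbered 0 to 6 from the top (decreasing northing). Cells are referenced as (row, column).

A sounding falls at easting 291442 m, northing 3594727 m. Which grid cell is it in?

(5, 2)

Column index: ⌊(291442 − 243470) / 21830⌋ = ⌊2.198⌋ = 2
Row offset from origin: ⌊(3594727 − 3575153) / 12472⌋ = ⌊1.569⌋ = 1 → row 5 (counted from top)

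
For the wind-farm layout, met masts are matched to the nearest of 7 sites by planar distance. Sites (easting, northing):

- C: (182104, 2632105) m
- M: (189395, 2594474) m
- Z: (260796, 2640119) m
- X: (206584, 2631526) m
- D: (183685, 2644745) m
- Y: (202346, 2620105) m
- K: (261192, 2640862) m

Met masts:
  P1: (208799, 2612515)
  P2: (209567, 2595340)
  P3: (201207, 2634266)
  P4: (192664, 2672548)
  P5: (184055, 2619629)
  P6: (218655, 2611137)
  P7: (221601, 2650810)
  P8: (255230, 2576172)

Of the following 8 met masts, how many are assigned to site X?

P1 → Y
P2 → M
P3 → X
P4 → D
P5 → C
P6 → Y
P7 → X
P8 → Z
2 of the 8 go to X.

2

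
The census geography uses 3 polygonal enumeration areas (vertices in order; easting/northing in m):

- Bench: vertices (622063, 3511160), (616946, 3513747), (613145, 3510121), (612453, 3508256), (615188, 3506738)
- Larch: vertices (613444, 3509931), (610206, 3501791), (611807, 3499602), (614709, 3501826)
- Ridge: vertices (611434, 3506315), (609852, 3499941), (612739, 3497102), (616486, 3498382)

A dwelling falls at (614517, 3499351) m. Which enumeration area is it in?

Cast a ray rightward from (614517, 3499351). For each polygon, the edges (by vertex number in listed order) whose endpoints lie on opposite sides of northing = 3499351, where each meets that height, and whether that is right or left of the point:
Bench: no edge straddles that height → 0 crossings.
Larch: no edge straddles that height → 0 crossings.
Ridge: 2–3 at easting≈610452.0 (left), 4–1 at easting≈615868.9 (right) → 1 crossing.
Only Ridge has an odd count, so the point is inside Ridge.

Ridge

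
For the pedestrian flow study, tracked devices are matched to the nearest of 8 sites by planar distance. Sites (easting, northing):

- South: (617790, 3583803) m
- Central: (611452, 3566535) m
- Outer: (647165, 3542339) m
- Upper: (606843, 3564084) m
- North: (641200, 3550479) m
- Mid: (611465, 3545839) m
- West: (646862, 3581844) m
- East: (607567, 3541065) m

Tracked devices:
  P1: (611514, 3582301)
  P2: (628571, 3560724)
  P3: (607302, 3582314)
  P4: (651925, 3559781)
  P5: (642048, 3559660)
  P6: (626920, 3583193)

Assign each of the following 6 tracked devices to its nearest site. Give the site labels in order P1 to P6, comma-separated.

P1 → South (d²=41644180.00)
P2 → North (d²=264451666.00)
P3 → South (d²=112215265.00)
P4 → North (d²=201552829.00)
P5 → North (d²=85009865.00)
P6 → South (d²=83729000.00)

South, North, South, North, North, South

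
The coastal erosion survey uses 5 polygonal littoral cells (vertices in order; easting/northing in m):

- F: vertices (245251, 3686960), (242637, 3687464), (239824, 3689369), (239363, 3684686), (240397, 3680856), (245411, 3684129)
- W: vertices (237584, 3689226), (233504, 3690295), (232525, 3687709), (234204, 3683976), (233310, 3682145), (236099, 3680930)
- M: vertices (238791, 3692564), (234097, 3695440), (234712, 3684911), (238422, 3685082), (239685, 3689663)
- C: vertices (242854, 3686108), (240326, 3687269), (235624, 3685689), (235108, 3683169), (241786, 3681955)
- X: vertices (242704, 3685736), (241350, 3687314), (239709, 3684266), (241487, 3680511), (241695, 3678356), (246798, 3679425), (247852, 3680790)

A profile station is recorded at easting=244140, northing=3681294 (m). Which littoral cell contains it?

X

Cast a ray rightward from (244140, 3681294). For each polygon, the edges (by vertex number in listed order) whose endpoints lie on opposite sides of northing = 3681294, where each meets that height, and whether that is right or left of the point:
F: 4–5 at easting≈240278.8 (left), 5–6 at easting≈241068.0 (left) → 0 crossings.
W: 5–6 at easting≈235263.4 (left), 6–1 at easting≈236164.2 (left) → 0 crossings.
M: no edge straddles that height → 0 crossings.
C: no edge straddles that height → 0 crossings.
X: 3–4 at easting≈241116.2 (left), 7–1 at easting≈247327.4 (right) → 1 crossing.
Only X has an odd count, so the point is inside X.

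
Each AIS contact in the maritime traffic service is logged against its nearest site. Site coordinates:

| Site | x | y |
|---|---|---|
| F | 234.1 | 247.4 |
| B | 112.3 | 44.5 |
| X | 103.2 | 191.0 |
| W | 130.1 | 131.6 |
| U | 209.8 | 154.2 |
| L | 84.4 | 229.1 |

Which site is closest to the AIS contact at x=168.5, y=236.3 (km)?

Squared distances to each site:
F: 4426.570; B: 39945.680; X: 6316.180; W: 12436.650; U: 8446.100; L: 7124.650.
Minimum at F.

F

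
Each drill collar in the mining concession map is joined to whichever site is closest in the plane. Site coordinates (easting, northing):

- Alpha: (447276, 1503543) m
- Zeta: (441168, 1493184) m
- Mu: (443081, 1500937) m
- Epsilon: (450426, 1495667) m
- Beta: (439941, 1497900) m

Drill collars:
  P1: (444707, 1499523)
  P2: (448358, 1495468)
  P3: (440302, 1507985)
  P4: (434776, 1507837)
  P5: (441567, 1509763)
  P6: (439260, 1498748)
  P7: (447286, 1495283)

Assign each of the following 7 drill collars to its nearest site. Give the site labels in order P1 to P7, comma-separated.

P1 → Mu (d²=4643272.00)
P2 → Epsilon (d²=4316225.00)
P3 → Mu (d²=57397145.00)
P4 → Mu (d²=116583025.00)
P5 → Alpha (d²=71281081.00)
P6 → Beta (d²=1182865.00)
P7 → Epsilon (d²=10007056.00)

Mu, Epsilon, Mu, Mu, Alpha, Beta, Epsilon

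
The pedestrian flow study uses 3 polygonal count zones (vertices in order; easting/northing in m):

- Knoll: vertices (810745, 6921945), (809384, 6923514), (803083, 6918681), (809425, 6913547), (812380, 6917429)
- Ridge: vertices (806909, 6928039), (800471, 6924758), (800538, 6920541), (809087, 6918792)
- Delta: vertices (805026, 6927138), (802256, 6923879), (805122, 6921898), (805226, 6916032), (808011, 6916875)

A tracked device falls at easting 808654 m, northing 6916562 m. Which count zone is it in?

Cast a ray rightward from (808654, 6916562). For each polygon, the edges (by vertex number in listed order) whose endpoints lie on opposite sides of northing = 6916562, where each meets that height, and whether that is right or left of the point:
Knoll: 3–4 at easting≈805700.6 (left), 4–5 at easting≈811720.0 (right) → 1 crossing.
Ridge: no edge straddles that height → 0 crossings.
Delta: 3–4 at easting≈805216.6 (left), 4–5 at easting≈806976.9 (left) → 0 crossings.
Only Knoll has an odd count, so the point is inside Knoll.

Knoll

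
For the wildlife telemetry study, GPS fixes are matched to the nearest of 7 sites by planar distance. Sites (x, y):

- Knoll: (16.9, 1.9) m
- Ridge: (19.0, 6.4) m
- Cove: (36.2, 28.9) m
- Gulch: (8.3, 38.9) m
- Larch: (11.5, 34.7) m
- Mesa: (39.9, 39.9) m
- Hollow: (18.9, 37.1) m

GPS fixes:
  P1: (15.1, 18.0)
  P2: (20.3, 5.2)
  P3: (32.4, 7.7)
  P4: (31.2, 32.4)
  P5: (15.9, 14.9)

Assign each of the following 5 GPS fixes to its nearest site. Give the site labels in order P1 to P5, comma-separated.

P1 → Ridge (d²=149.77)
P2 → Ridge (d²=3.13)
P3 → Ridge (d²=181.25)
P4 → Cove (d²=37.25)
P5 → Ridge (d²=81.86)

Ridge, Ridge, Ridge, Cove, Ridge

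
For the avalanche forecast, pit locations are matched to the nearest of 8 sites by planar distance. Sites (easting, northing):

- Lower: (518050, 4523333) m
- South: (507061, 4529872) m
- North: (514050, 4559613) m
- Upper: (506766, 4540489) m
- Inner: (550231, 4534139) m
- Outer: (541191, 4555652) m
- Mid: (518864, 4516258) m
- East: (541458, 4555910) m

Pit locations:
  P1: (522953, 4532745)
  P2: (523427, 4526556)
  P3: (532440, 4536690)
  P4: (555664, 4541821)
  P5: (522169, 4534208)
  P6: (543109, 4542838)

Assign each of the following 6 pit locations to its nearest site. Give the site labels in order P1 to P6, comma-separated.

Lower, Lower, Inner, Inner, Lower, Inner

P1 → Lower (d²=112625153.00)
P2 → Lower (d²=39299858.00)
P3 → Inner (d²=323027282.00)
P4 → Inner (d²=88530613.00)
P5 → Lower (d²=135231786.00)
P6 → Inner (d²=126395485.00)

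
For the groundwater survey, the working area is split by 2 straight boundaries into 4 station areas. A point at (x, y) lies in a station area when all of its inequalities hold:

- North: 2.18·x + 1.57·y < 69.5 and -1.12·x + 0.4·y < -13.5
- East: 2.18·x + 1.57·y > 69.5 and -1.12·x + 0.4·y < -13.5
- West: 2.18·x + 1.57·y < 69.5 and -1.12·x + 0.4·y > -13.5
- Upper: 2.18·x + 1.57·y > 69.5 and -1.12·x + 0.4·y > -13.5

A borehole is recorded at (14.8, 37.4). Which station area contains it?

Upper

2.18·14.8 + 1.57·37.4 = 90.982, which is > 69.5
-1.12·14.8 + 0.4·37.4 = -1.616, which is > -13.5
This sign pattern matches Upper.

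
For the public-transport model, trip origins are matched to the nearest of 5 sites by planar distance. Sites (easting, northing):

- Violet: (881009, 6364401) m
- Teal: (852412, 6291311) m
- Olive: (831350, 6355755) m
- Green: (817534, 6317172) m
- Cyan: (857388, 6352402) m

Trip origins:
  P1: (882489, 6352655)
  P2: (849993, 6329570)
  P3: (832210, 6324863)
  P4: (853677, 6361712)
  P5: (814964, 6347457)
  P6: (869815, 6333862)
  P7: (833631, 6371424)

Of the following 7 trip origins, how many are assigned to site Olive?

2

P1 → Violet
P2 → Cyan
P3 → Green
P4 → Cyan
P5 → Olive
P6 → Cyan
P7 → Olive
2 of the 7 go to Olive.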